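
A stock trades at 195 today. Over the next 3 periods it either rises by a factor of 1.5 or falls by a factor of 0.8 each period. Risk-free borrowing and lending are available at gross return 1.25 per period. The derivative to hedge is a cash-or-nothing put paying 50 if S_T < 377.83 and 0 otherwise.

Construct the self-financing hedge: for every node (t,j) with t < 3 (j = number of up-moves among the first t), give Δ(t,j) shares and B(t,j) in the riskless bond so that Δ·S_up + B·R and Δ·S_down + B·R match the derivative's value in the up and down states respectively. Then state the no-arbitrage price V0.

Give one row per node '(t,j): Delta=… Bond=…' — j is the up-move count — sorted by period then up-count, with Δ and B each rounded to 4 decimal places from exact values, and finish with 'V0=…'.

No-arbitrage ⇒ martingale measure with p* = (R−d)/(u−d) = 0.6429.
At expiry t=3: V(3,0)=50.0000, V(3,1)=50.0000, V(3,2)=50.0000, V(3,3)=0.0000
  t=2,j=0: stock 124.8000 → up 187.2000 (V=50.0000), down 99.8400 (V=50.0000). Price 40.0000; hedge Δ=0.0000, bond B=40.0000.
  t=2,j=1: stock 234.0000 → up 351.0000 (V=50.0000), down 187.2000 (V=50.0000). Price 40.0000; hedge Δ=0.0000, bond B=40.0000.
  t=2,j=2: stock 438.7500 → up 658.1250 (V=0.0000), down 351.0000 (V=50.0000). Price 14.2857; hedge Δ=-0.1628, bond B=85.7143.
  t=1,j=0: stock 156.0000 → up 234.0000 (V=40.0000), down 124.8000 (V=40.0000). Price 32.0000; hedge Δ=0.0000, bond B=32.0000.
  t=1,j=1: stock 292.5000 → up 438.7500 (V=14.2857), down 234.0000 (V=40.0000). Price 18.7755; hedge Δ=-0.1256, bond B=55.5102.
  t=0,j=0: stock 195.0000 → up 292.5000 (V=18.7755), down 156.0000 (V=32.0000). Price 18.7988; hedge Δ=-0.0969, bond B=37.6910.
Check: Δ(0,0)·S0 + B(0,0) = 18.7988 = V0.

(0,0): Delta=-0.0969 Bond=37.6910
(1,0): Delta=0.0000 Bond=32.0000
(1,1): Delta=-0.1256 Bond=55.5102
(2,0): Delta=0.0000 Bond=40.0000
(2,1): Delta=0.0000 Bond=40.0000
(2,2): Delta=-0.1628 Bond=85.7143
V0=18.7988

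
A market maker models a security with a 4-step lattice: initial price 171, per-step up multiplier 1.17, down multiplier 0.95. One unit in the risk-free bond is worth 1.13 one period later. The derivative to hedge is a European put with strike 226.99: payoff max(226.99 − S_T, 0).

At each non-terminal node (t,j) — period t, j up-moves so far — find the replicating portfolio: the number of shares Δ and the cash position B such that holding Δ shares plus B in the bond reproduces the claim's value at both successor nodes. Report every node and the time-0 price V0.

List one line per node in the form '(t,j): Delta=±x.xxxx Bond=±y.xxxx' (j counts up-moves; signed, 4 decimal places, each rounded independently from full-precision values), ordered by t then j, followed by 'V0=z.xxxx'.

(0,0): Delta=-0.1688 Bond=30.8687
(1,0): Delta=-0.5131 Bond=90.8189
(1,1): Delta=-0.1066 Bond=22.4511
(2,0): Delta=-1.0000 Bond=177.7665
(2,1): Delta=-0.4253 Bond=85.9273
(2,2): Delta=-0.0492 Bond=11.9125
(3,0): Delta=-1.0000 Bond=200.8761
(3,1): Delta=-1.0000 Bond=200.8761
(3,2): Delta=-0.3215 Bond=74.0361
(3,3): Delta=0.0000 Bond=0.0000
V0=2.0089

Risk-neutral probability p* = (R−d)/(u−d) = (1.13−0.95)/(1.17−0.95) = 0.8182.
Terminal payoffs: V(4,0)=87.7094, V(4,1)=55.4550, V(4,2)=15.7311, V(4,3)=0.0000, V(4,4)=0.0000
  t=3,j=0: stock 146.6111 → up 171.5350 (V=55.4550), down 139.2806 (V=87.7094). Price 54.2650; hedge Δ=-1.0000, bond B=200.8761.
  t=3,j=1: stock 180.5632 → up 211.2589 (V=15.7311), down 171.5350 (V=55.4550). Price 20.3129; hedge Δ=-1.0000, bond B=200.8761.
  t=3,j=2: stock 222.3778 → up 260.1820 (V=0.0000), down 211.2589 (V=15.7311). Price 2.5311; hedge Δ=-0.3215, bond B=74.0361.
  t=3,j=3: stock 273.8758 → up 320.4347 (V=0.0000), down 260.1820 (V=0.0000). Price 0.0000; hedge Δ=0.0000, bond B=0.0000.
  t=2,j=0: stock 154.3275 → up 180.5632 (V=20.3129), down 146.6111 (V=54.2650). Price 23.4390; hedge Δ=-1.0000, bond B=177.7665.
  t=2,j=1: stock 190.0665 → up 222.3778 (V=2.5311), down 180.5632 (V=20.3129). Price 5.1011; hedge Δ=-0.4253, bond B=85.9273.
  t=2,j=2: stock 234.0819 → up 273.8758 (V=0.0000), down 222.3778 (V=2.5311). Price 0.4073; hedge Δ=-0.0492, bond B=11.9125.
  t=1,j=0: stock 162.4500 → up 190.0665 (V=5.1011), down 154.3275 (V=23.4390). Price 7.4648; hedge Δ=-0.5131, bond B=90.8189.
  t=1,j=1: stock 200.0700 → up 234.0819 (V=0.4073), down 190.0665 (V=5.1011). Price 1.1156; hedge Δ=-0.1066, bond B=22.4511.
  t=0,j=0: stock 171.0000 → up 200.0700 (V=1.1156), down 162.4500 (V=7.4648). Price 2.0089; hedge Δ=-0.1688, bond B=30.8687.
Root portfolio cost Δ·171+B reproduces V0=2.0089.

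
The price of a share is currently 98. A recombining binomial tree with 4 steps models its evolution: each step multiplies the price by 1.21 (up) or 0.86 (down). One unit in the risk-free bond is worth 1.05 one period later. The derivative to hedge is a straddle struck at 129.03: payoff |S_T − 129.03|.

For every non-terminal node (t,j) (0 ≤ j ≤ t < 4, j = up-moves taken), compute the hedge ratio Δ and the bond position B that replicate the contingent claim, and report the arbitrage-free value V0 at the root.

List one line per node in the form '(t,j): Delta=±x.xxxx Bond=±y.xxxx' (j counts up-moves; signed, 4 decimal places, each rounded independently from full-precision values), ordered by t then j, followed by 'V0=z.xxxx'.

(0,0): Delta=-0.0976 Bond=39.0567
(1,0): Delta=-0.6325 Bond=86.0939
(1,1): Delta=0.2226 Bond=3.0437
(2,0): Delta=-1.0000 Bond=117.0340
(2,1): Delta=-0.4126 Bond=67.9687
(2,2): Delta=0.6027 Bond=-51.3496
(3,0): Delta=-1.0000 Bond=122.8857
(3,1): Delta=-1.0000 Bond=122.8857
(3,2): Delta=-0.0610 Bond=27.9831
(3,3): Delta=1.0000 Bond=-122.8857
V0=29.4937

The replicating-portfolio and risk-neutral prices coincide; use p* = (1.05−0.86)/(1.21−0.86) = 0.5429 for the latter.
Payoff layer (t=4): V(4,0)=75.4232, V(4,1)=53.6065, V(4,2)=22.9109, V(4,3)=20.2772, V(4,4)=81.0417
Node (3,0) S=62.3335: V=(p*·53.6065+(1−p*)·75.4232)/1.05=60.5522; Δ=(53.6065−75.4232)/(75.4235−53.6068)=-1.0000; B=V−Δ·S=122.8857
Node (3,1) S=87.7018: V=(p*·22.9109+(1−p*)·53.6065)/1.05=35.1839; Δ=(22.9109−53.6065)/(106.1191−75.4235)=-1.0000; B=V−Δ·S=122.8857
Node (3,2) S=123.3943: V=(p*·20.2772+(1−p*)·22.9109)/1.05=20.4582; Δ=(20.2772−22.9109)/(149.3072−106.1191)=-0.0610; B=V−Δ·S=27.9831
Node (3,3) S=173.6130: V=(p*·81.0417+(1−p*)·20.2772)/1.05=50.7273; Δ=(81.0417−20.2772)/(210.0717−149.3072)=1.0000; B=V−Δ·S=-122.8857
Node (2,0) S=72.4808: V=(p*·35.1839+(1−p*)·60.5522)/1.05=44.5532; Δ=(35.1839−60.5522)/(87.7018−62.3335)=-1.0000; B=V−Δ·S=117.0340
Node (2,1) S=101.9788: V=(p*·20.4582+(1−p*)·35.1839)/1.05=25.8952; Δ=(20.4582−35.1839)/(123.3943−87.7018)=-0.4126; B=V−Δ·S=67.9687
Node (2,2) S=143.4818: V=(p*·50.7273+(1−p*)·20.4582)/1.05=35.1333; Δ=(50.7273−20.4582)/(173.6130−123.3943)=0.6027; B=V−Δ·S=-51.3496
Node (1,0) S=84.2800: V=(p*·25.8952+(1−p*)·44.5532)/1.05=32.7853; Δ=(25.8952−44.5532)/(101.9788−72.4808)=-0.6325; B=V−Δ·S=86.0939
Node (1,1) S=118.5800: V=(p*·35.1333+(1−p*)·25.8952)/1.05=29.4383; Δ=(35.1333−25.8952)/(143.4818−101.9788)=0.2226; B=V−Δ·S=3.0437
Node (0,0) S=98.0000: V=(p*·29.4383+(1−p*)·32.7853)/1.05=29.4937; Δ=(29.4383−32.7853)/(118.5800−84.2800)=-0.0976; B=V−Δ·S=39.0567
Self-financing check: at every node Δ·S+B equals the discounted successor values.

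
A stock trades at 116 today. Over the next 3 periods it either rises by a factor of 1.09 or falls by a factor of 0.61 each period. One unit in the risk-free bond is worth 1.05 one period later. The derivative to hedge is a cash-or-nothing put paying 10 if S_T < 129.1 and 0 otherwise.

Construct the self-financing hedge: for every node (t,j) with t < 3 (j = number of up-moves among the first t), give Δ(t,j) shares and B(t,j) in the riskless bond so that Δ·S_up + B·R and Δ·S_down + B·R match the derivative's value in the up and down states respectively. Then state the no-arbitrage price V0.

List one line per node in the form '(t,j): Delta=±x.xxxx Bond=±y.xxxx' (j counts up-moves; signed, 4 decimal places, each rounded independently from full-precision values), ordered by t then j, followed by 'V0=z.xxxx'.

No-arbitrage ⇒ martingale measure with p* = (R−d)/(u−d) = 0.9167.
Terminal values V(3,·): V(3,0)=10.0000, V(3,1)=10.0000, V(3,2)=10.0000, V(3,3)=0.0000
(2,0): S=43.1636. Δ = (V_up−V_dn)/(S_up−S_dn) = (10.0000−10.0000)/(47.0483−26.3298) = 0.0000. V = [p*·10.0000 + (1−p*)·10.0000]/1.05 = 9.5238. B = V − Δ·S = 9.5238.
(2,1): S=77.1284. Δ = (V_up−V_dn)/(S_up−S_dn) = (10.0000−10.0000)/(84.0700−47.0483) = 0.0000. V = [p*·10.0000 + (1−p*)·10.0000]/1.05 = 9.5238. B = V − Δ·S = 9.5238.
(2,2): S=137.8196. Δ = (V_up−V_dn)/(S_up−S_dn) = (0.0000−10.0000)/(150.2234−84.0700) = -0.1512. V = [p*·0.0000 + (1−p*)·10.0000]/1.05 = 0.7937. B = V − Δ·S = 21.6270.
(1,0): S=70.7600. Δ = (V_up−V_dn)/(S_up−S_dn) = (9.5238−9.5238)/(77.1284−43.1636) = 0.0000. V = [p*·9.5238 + (1−p*)·9.5238]/1.05 = 9.0703. B = V − Δ·S = 9.0703.
(1,1): S=126.4400. Δ = (V_up−V_dn)/(S_up−S_dn) = (0.7937−9.5238)/(137.8196−77.1284) = -0.1438. V = [p*·0.7937 + (1−p*)·9.5238]/1.05 = 1.4487. B = V − Δ·S = 19.6366.
(0,0): S=116.0000. Δ = (V_up−V_dn)/(S_up−S_dn) = (1.4487−9.0703)/(126.4400−70.7600) = -0.1369. V = [p*·1.4487 + (1−p*)·9.0703]/1.05 = 1.9846. B = V − Δ·S = 17.8629.
Self-financing check: at every node Δ·S+B equals the discounted successor values.

(0,0): Delta=-0.1369 Bond=17.8629
(1,0): Delta=0.0000 Bond=9.0703
(1,1): Delta=-0.1438 Bond=19.6366
(2,0): Delta=0.0000 Bond=9.5238
(2,1): Delta=0.0000 Bond=9.5238
(2,2): Delta=-0.1512 Bond=21.6270
V0=1.9846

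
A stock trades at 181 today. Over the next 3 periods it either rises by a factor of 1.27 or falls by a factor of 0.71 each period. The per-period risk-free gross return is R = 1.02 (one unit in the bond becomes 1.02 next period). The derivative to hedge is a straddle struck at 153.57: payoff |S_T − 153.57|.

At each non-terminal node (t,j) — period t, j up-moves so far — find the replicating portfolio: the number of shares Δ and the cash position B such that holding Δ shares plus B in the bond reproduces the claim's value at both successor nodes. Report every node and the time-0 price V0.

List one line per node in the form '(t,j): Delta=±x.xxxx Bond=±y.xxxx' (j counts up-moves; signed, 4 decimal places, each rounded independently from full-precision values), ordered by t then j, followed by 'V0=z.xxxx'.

No-arbitrage ⇒ martingale measure with p* = (R−d)/(u−d) = 0.5536.
Terminal payoffs: V(3,0)=88.7881, V(3,1)=37.6925, V(3,2)=53.7038, V(3,3)=217.1873
Node (2,0) S=91.2421: V=(p*·37.6925+(1−p*)·88.7881)/1.02=59.3167; Δ=(37.6925−88.7881)/(115.8775−64.7819)=-1.0000; B=V−Δ·S=150.5588
Node (2,1) S=163.2077: V=(p*·53.7038+(1−p*)·37.6925)/1.02=45.6430; Δ=(53.7038−37.6925)/(207.2738−115.8775)=0.1752; B=V−Δ·S=17.0515
Node (2,2) S=291.9349: V=(p*·217.1873+(1−p*)·53.7038)/1.02=141.3761; Δ=(217.1873−53.7038)/(370.7573−207.2738)=1.0000; B=V−Δ·S=-150.5588
Node (1,0) S=128.5100: V=(p*·45.6430+(1−p*)·59.3167)/1.02=50.7327; Δ=(45.6430−59.3167)/(163.2077−91.2421)=-0.1900; B=V−Δ·S=75.1500
Node (1,1) S=229.8700: V=(p*·141.3761+(1−p*)·45.6430)/1.02=96.7040; Δ=(141.3761−45.6430)/(291.9349−163.2077)=0.7437; B=V−Δ·S=-74.2478
Node (0,0) S=181.0000: V=(p*·96.7040+(1−p*)·50.7327)/1.02=74.6874; Δ=(96.7040−50.7327)/(229.8700−128.5100)=0.4535; B=V−Δ·S=-7.4043
Each (Δ,B) replicates both successor values, so the strategy is self-financing and V0 is arbitrage-free.

(0,0): Delta=0.4535 Bond=-7.4043
(1,0): Delta=-0.1900 Bond=75.1500
(1,1): Delta=0.7437 Bond=-74.2478
(2,0): Delta=-1.0000 Bond=150.5588
(2,1): Delta=0.1752 Bond=17.0515
(2,2): Delta=1.0000 Bond=-150.5588
V0=74.6874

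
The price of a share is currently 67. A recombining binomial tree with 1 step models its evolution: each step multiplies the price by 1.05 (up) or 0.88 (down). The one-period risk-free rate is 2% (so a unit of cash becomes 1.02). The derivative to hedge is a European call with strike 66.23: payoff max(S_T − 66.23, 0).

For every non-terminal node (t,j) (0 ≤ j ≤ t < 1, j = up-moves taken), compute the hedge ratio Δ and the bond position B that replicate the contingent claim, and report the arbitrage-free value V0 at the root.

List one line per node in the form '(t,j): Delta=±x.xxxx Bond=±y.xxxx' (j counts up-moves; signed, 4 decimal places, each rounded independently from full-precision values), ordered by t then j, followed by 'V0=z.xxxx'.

(0,0): Delta=0.3617 Bond=-20.9089
V0=3.3264

The replicating-portfolio and risk-neutral prices coincide; use p* = (1.02−0.88)/(1.05−0.88) = 0.8235 for the latter.
Terminal values V(1,·): V(1,0)=0.0000, V(1,1)=4.1200
(0,0): S=67.0000. Δ = (V_up−V_dn)/(S_up−S_dn) = (4.1200−0.0000)/(70.3500−58.9600) = 0.3617. V = [p*·4.1200 + (1−p*)·0.0000]/1.02 = 3.3264. B = V − Δ·S = -20.9089.
Self-financing check: at every node Δ·S+B equals the discounted successor values.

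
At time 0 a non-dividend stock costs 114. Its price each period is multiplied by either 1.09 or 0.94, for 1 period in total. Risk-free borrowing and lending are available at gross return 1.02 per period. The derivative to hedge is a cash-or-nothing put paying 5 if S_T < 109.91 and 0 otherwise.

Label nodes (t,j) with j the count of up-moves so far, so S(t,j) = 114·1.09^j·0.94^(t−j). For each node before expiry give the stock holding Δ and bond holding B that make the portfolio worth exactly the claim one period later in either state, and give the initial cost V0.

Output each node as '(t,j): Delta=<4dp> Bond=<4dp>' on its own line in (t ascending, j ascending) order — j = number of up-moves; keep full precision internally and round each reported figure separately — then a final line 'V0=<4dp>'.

The replicating-portfolio and risk-neutral prices coincide; use p* = (1.02−0.94)/(1.09−0.94) = 0.5333 for the latter.
Payoff layer (t=1): V(1,0)=5.0000, V(1,1)=0.0000
Node (0,0) S=114.0000: V=(p*·0.0000+(1−p*)·5.0000)/1.02=2.2876; Δ=(0.0000−5.0000)/(124.2600−107.1600)=-0.2924; B=V−Δ·S=35.6209
Root portfolio cost Δ·114+B reproduces V0=2.2876.

(0,0): Delta=-0.2924 Bond=35.6209
V0=2.2876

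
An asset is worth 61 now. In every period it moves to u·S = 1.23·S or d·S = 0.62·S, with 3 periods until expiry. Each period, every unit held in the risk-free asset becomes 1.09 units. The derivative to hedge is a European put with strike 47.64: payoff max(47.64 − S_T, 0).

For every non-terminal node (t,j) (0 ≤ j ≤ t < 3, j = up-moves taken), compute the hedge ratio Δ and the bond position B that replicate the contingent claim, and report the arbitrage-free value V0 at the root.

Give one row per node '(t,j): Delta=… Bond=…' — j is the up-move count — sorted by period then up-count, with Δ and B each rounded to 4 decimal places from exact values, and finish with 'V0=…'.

Since d<R<u, set p* = (R−d)/(u−d) = 0.7705; price each node as the discounted p*-expectation of its children.
At expiry t=3: V(3,0)=33.1020, V(3,1)=18.7985, V(3,2)=0.0000, V(3,3)=0.0000
Node (2,0) S=23.4484: V=(p*·18.7985+(1−p*)·33.1020)/1.09=20.2580; Δ=(18.7985−33.1020)/(28.8415−14.5380)=-1.0000; B=V−Δ·S=43.7064
Node (2,1) S=46.5186: V=(p*·0.0000+(1−p*)·18.7985)/1.09=3.9582; Δ=(0.0000−18.7985)/(57.2179−28.8415)=-0.6625; B=V−Δ·S=34.7753
Node (2,2) S=92.2869: V=(p*·0.0000+(1−p*)·0.0000)/1.09=0.0000; Δ=(0.0000−0.0000)/(113.5129−57.2179)=0.0000; B=V−Δ·S=0.0000
Node (1,0) S=37.8200: V=(p*·3.9582+(1−p*)·20.2580)/1.09=7.0634; Δ=(3.9582−20.2580)/(46.5186−23.4484)=-0.7065; B=V−Δ·S=33.7845
Node (1,1) S=75.0300: V=(p*·0.0000+(1−p*)·3.9582)/1.09=0.8334; Δ=(0.0000−3.9582)/(92.2869−46.5186)=-0.0865; B=V−Δ·S=7.3222
Node (0,0) S=61.0000: V=(p*·0.8334+(1−p*)·7.0634)/1.09=2.0764; Δ=(0.8334−7.0634)/(75.0300−37.8200)=-0.1674; B=V−Δ·S=12.2895
Root portfolio cost Δ·61+B reproduces V0=2.0764.

(0,0): Delta=-0.1674 Bond=12.2895
(1,0): Delta=-0.7065 Bond=33.7845
(1,1): Delta=-0.0865 Bond=7.3222
(2,0): Delta=-1.0000 Bond=43.7064
(2,1): Delta=-0.6625 Bond=34.7753
(2,2): Delta=0.0000 Bond=0.0000
V0=2.0764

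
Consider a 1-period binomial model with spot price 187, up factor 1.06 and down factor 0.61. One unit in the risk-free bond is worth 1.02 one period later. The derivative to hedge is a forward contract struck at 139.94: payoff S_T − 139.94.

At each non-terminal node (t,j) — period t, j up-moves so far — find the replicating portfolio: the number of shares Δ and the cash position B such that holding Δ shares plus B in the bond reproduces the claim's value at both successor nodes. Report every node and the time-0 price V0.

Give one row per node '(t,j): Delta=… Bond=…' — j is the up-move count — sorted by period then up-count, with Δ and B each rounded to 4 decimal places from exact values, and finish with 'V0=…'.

Since d<R<u, set p* = (R−d)/(u−d) = 0.9111; price each node as the discounted p*-expectation of its children.
Payoff layer (t=1): V(1,0)=-25.8700, V(1,1)=58.2800
(0,0): S=187.0000. Δ = (V_up−V_dn)/(S_up−S_dn) = (58.2800−-25.8700)/(198.2200−114.0700) = 1.0000. V = [p*·58.2800 + (1−p*)·-25.8700]/1.02 = 49.8039. B = V − Δ·S = -137.1961.
The time-0 hedge costs 49.8039, which is the no-arbitrage price.

(0,0): Delta=1.0000 Bond=-137.1961
V0=49.8039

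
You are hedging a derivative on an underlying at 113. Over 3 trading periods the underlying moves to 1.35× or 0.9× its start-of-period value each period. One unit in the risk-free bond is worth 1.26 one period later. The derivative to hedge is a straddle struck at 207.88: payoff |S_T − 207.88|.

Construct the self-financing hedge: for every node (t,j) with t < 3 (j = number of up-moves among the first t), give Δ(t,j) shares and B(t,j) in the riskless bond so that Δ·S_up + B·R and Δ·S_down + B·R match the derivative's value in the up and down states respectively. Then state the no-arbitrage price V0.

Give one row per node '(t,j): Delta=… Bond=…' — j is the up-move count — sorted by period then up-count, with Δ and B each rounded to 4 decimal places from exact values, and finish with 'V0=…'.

(0,0): Delta=0.1121 Bond=14.1551
(1,0): Delta=-1.0000 Bond=130.9398
(1,1): Delta=0.2975 Bond=-10.4407
(2,0): Delta=-1.0000 Bond=164.9841
(2,1): Delta=-1.0000 Bond=164.9841
(2,2): Delta=0.5137 Bond=-57.6901
V0=26.8266

Since d<R<u, set p* = (R−d)/(u−d) = 0.8000; price each node as the discounted p*-expectation of its children.
At expiry t=3: V(3,0)=125.5030, V(3,1)=84.3145, V(3,2)=22.5317, V(3,3)=70.1424
  t=2,j=0: stock 91.5300 → up 123.5655 (V=84.3145), down 82.3770 (V=125.5030). Price 73.4541; hedge Δ=-1.0000, bond B=164.9841.
  t=2,j=1: stock 137.2950 → up 185.3483 (V=22.5317), down 123.5655 (V=84.3145). Price 27.6891; hedge Δ=-1.0000, bond B=164.9841.
  t=2,j=2: stock 205.9425 → up 278.0224 (V=70.1424), down 185.3483 (V=22.5317). Price 48.1113; hedge Δ=0.5137, bond B=-57.6901.
  t=1,j=0: stock 101.7000 → up 137.2950 (V=27.6891), down 91.5300 (V=73.4541). Price 29.2398; hedge Δ=-1.0000, bond B=130.9398.
  t=1,j=1: stock 152.5500 → up 205.9425 (V=48.1113), down 137.2950 (V=27.6891). Price 34.9420; hedge Δ=0.2975, bond B=-10.4407.
  t=0,j=0: stock 113.0000 → up 152.5500 (V=34.9420), down 101.7000 (V=29.2398). Price 26.8266; hedge Δ=0.1121, bond B=14.1551.
Each (Δ,B) replicates both successor values, so the strategy is self-financing and V0 is arbitrage-free.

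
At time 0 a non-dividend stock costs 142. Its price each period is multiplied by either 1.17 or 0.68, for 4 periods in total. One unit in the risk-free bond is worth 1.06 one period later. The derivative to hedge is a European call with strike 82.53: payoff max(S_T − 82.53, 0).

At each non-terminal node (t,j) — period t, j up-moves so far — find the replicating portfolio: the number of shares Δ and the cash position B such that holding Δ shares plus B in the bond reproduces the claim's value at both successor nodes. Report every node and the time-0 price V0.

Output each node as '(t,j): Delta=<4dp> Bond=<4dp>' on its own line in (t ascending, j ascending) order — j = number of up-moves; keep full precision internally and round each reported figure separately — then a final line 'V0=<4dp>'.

Since d<R<u, set p* = (R−d)/(u−d) = 0.7755; price each node as the discounted p*-expectation of its children.
Terminal payoffs: V(4,0)=0.0000, V(4,1)=0.0000, V(4,2)=7.3531, V(4,3)=72.1218, V(4,4)=183.5620
  t=3,j=0: stock 44.6493 → up 52.2397 (V=0.0000), down 30.3616 (V=0.0000). Price 0.0000; hedge Δ=0.0000, bond B=0.0000.
  t=3,j=1: stock 76.8231 → up 89.8831 (V=7.3531), down 52.2397 (V=0.0000). Price 5.3796; hedge Δ=0.1953, bond B=-9.6267.
  t=3,j=2: stock 132.1810 → up 154.6518 (V=72.1218), down 89.8831 (V=7.3531). Price 54.3225; hedge Δ=1.0000, bond B=-77.8585.
  t=3,j=3: stock 227.4290 → up 266.0920 (V=183.5620), down 154.6518 (V=72.1218). Price 149.5706; hedge Δ=1.0000, bond B=-77.8585.
  t=2,j=0: stock 65.6608 → up 76.8231 (V=5.3796), down 44.6493 (V=0.0000). Price 3.9358; hedge Δ=0.1672, bond B=-7.0430.
  t=2,j=1: stock 112.9752 → up 132.1810 (V=54.3225), down 76.8231 (V=5.3796). Price 40.8824; hedge Δ=0.8841, bond B=-59.0011.
  t=2,j=2: stock 194.3838 → up 227.4290 (V=149.5706), down 132.1810 (V=54.3225). Price 120.9324; hedge Δ=1.0000, bond B=-73.4514.
  t=1,j=0: stock 96.5600 → up 112.9752 (V=40.8824), down 65.6608 (V=3.9358). Price 30.7436; hedge Δ=0.7809, bond B=-44.6576.
  t=1,j=1: stock 166.1400 → up 194.3838 (V=120.9324), down 112.9752 (V=40.8824). Price 97.1339; hedge Δ=0.9833, bond B=-66.2334.
  t=0,j=0: stock 142.0000 → up 166.1400 (V=97.1339), down 96.5600 (V=30.7436). Price 77.5755; hedge Δ=0.9542, bond B=-57.9150.
Each (Δ,B) replicates both successor values, so the strategy is self-financing and V0 is arbitrage-free.

(0,0): Delta=0.9542 Bond=-57.9150
(1,0): Delta=0.7809 Bond=-44.6576
(1,1): Delta=0.9833 Bond=-66.2334
(2,0): Delta=0.1672 Bond=-7.0430
(2,1): Delta=0.8841 Bond=-59.0011
(2,2): Delta=1.0000 Bond=-73.4514
(3,0): Delta=0.0000 Bond=0.0000
(3,1): Delta=0.1953 Bond=-9.6267
(3,2): Delta=1.0000 Bond=-77.8585
(3,3): Delta=1.0000 Bond=-77.8585
V0=77.5755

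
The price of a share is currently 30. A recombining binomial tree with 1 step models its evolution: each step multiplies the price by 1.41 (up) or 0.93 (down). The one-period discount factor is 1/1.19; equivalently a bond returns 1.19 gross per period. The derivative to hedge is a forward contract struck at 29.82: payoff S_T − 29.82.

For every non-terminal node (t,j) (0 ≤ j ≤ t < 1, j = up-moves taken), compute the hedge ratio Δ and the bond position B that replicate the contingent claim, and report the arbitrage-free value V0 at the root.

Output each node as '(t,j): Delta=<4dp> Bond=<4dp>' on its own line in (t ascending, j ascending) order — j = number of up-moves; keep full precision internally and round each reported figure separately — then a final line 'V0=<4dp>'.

(0,0): Delta=1.0000 Bond=-25.0588
V0=4.9412

Risk-neutral probability p* = (R−d)/(u−d) = (1.19−0.93)/(1.41−0.93) = 0.5417.
At expiry t=1: V(1,0)=-1.9200, V(1,1)=12.4800
  t=0,j=0: stock 30.0000 → up 42.3000 (V=12.4800), down 27.9000 (V=-1.9200). Price 4.9412; hedge Δ=1.0000, bond B=-25.0588.
Each (Δ,B) replicates both successor values, so the strategy is self-financing and V0 is arbitrage-free.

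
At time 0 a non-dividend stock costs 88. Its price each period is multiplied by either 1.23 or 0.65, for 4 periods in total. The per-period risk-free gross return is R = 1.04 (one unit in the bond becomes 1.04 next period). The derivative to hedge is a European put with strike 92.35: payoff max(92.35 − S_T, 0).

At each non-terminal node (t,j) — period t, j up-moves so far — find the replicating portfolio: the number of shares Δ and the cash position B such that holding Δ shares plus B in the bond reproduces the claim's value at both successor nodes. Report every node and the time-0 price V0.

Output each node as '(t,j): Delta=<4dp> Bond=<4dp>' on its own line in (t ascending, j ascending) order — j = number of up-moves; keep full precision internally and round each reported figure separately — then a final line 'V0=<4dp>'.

(0,0): Delta=-0.3880 Bond=48.9427
(1,0): Delta=-0.8224 Bond=75.7511
(1,1): Delta=-0.2761 Bond=38.7937
(2,0): Delta=-1.0000 Bond=85.3828
(2,1): Delta=-0.7767 Bond=75.5649
(2,2): Delta=-0.1473 Bond=23.1872
(3,0): Delta=-1.0000 Bond=88.7981
(3,1): Delta=-1.0000 Bond=88.7981
(3,2): Delta=-0.7192 Bond=73.6132
(3,3): Delta=0.0000 Bond=0.0000
V0=14.7997

Risk-neutral probability p* = (R−d)/(u−d) = (1.04−0.65)/(1.23−0.65) = 0.6724.
At expiry t=4: V(4,0)=76.6414, V(4,1)=62.6246, V(4,2)=36.1004, V(4,3)=0.0000, V(4,4)=0.0000
(3,0): S=24.1670. Δ = (V_up−V_dn)/(S_up−S_dn) = (62.6246−76.6414)/(29.7254−15.7086) = -1.0000. V = [p*·62.6246 + (1−p*)·76.6414]/1.04 = 64.6311. B = V − Δ·S = 88.7981.
(3,1): S=45.7314. Δ = (V_up−V_dn)/(S_up−S_dn) = (36.1004−62.6246)/(56.2496−29.7254) = -1.0000. V = [p*·36.1004 + (1−p*)·62.6246]/1.04 = 43.0667. B = V − Δ·S = 88.7981.
(3,2): S=86.5379. Δ = (V_up−V_dn)/(S_up−S_dn) = (0.0000−36.1004)/(106.4416−56.2496) = -0.7192. V = [p*·0.0000 + (1−p*)·36.1004]/1.04 = 11.3711. B = V − Δ·S = 73.6132.
(3,3): S=163.7563. Δ = (V_up−V_dn)/(S_up−S_dn) = (0.0000−0.0000)/(201.4202−106.4416) = 0.0000. V = [p*·0.0000 + (1−p*)·0.0000]/1.04 = 0.0000. B = V − Δ·S = 0.0000.
(2,0): S=37.1800. Δ = (V_up−V_dn)/(S_up−S_dn) = (43.0667−64.6311)/(45.7314−24.1670) = -1.0000. V = [p*·43.0667 + (1−p*)·64.6311]/1.04 = 48.2028. B = V − Δ·S = 85.3828.
(2,1): S=70.3560. Δ = (V_up−V_dn)/(S_up−S_dn) = (11.3711−43.0667)/(86.5379−45.7314) = -0.7767. V = [p*·11.3711 + (1−p*)·43.0667]/1.04 = 20.9175. B = V − Δ·S = 75.5649.
(2,2): S=133.1352. Δ = (V_up−V_dn)/(S_up−S_dn) = (0.0000−11.3711)/(163.7563−86.5379) = -0.1473. V = [p*·0.0000 + (1−p*)·11.3711]/1.04 = 3.5818. B = V − Δ·S = 23.1872.
(1,0): S=57.2000. Δ = (V_up−V_dn)/(S_up−S_dn) = (20.9175−48.2028)/(70.3560−37.1800) = -0.8224. V = [p*·20.9175 + (1−p*)·48.2028]/1.04 = 28.7075. B = V − Δ·S = 75.7511.
(1,1): S=108.2400. Δ = (V_up−V_dn)/(S_up−S_dn) = (3.5818−20.9175)/(133.1352−70.3560) = -0.2761. V = [p*·3.5818 + (1−p*)·20.9175]/1.04 = 8.9045. B = V − Δ·S = 38.7937.
(0,0): S=88.0000. Δ = (V_up−V_dn)/(S_up−S_dn) = (8.9045−28.7075)/(108.2400−57.2000) = -0.3880. V = [p*·8.9045 + (1−p*)·28.7075]/1.04 = 14.7997. B = V − Δ·S = 48.9427.
Self-financing check: at every node Δ·S+B equals the discounted successor values.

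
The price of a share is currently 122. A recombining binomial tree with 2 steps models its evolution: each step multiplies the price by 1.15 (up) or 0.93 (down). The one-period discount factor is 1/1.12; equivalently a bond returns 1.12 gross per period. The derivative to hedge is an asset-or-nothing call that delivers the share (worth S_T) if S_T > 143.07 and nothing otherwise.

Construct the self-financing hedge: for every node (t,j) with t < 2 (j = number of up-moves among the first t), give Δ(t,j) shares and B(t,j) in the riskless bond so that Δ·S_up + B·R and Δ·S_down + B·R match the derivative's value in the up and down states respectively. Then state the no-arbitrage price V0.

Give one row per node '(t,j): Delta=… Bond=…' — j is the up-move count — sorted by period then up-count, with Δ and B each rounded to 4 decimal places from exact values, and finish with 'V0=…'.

(0,0): Delta=4.6354 Bond=-469.5811
(1,0): Delta=0.0000 Bond=0.0000
(1,1): Delta=5.2273 Bond=-608.9726
V0=95.9359

Risk-neutral probability p* = (R−d)/(u−d) = (1.12−0.93)/(1.15−0.93) = 0.8636.
Payoff layer (t=2): V(2,0)=0.0000, V(2,1)=0.0000, V(2,2)=161.3450
  t=1,j=0: stock 113.4600 → up 130.4790 (V=0.0000), down 105.5178 (V=0.0000). Price 0.0000; hedge Δ=0.0000, bond B=0.0000.
  t=1,j=1: stock 140.3000 → up 161.3450 (V=161.3450), down 130.4790 (V=0.0000). Price 124.4138; hedge Δ=5.2273, bond B=-608.9726.
  t=0,j=0: stock 122.0000 → up 140.3000 (V=124.4138), down 113.4600 (V=0.0000). Price 95.9359; hedge Δ=4.6354, bond B=-469.5811.
Check: Δ(0,0)·S0 + B(0,0) = 95.9359 = V0.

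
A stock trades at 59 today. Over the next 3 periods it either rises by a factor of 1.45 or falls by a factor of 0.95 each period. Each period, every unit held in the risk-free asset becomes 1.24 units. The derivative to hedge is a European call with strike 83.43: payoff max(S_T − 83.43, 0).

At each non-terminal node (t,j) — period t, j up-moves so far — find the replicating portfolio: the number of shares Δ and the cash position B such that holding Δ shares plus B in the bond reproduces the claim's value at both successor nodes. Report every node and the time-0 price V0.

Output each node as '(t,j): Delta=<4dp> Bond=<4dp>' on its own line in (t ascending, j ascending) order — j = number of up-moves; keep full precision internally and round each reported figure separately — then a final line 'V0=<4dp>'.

The replicating-portfolio and risk-neutral prices coincide; use p* = (1.24−0.95)/(1.45−0.95) = 0.5800 for the latter.
Payoff layer (t=3): V(3,0)=0.0000, V(3,1)=0.0000, V(3,2)=34.4151, V(3,3)=96.4389
Node (2,0) S=53.2475: V=(p*·0.0000+(1−p*)·0.0000)/1.24=0.0000; Δ=(0.0000−0.0000)/(77.2089−50.5851)=0.0000; B=V−Δ·S=0.0000
Node (2,1) S=81.2725: V=(p*·34.4151+(1−p*)·0.0000)/1.24=16.0974; Δ=(34.4151−0.0000)/(117.8451−77.2089)=0.8469; B=V−Δ·S=-52.7329
Node (2,2) S=124.0475: V=(p*·96.4389+(1−p*)·34.4151)/1.24=56.7652; Δ=(96.4389−34.4151)/(179.8689−117.8451)=1.0000; B=V−Δ·S=-67.2823
Node (1,0) S=56.0500: V=(p*·16.0974+(1−p*)·0.0000)/1.24=7.5294; Δ=(16.0974−0.0000)/(81.2725−53.2475)=0.5744; B=V−Δ·S=-24.6654
Node (1,1) S=85.5500: V=(p*·56.7652+(1−p*)·16.0974)/1.24=32.0038; Δ=(56.7652−16.0974)/(124.0475−81.2725)=0.9507; B=V−Δ·S=-49.3319
Node (0,0) S=59.0000: V=(p*·32.0038+(1−p*)·7.5294)/1.24=17.5198; Δ=(32.0038−7.5294)/(85.5500−56.0500)=0.8296; B=V−Δ·S=-31.4290
Self-financing check: at every node Δ·S+B equals the discounted successor values.

(0,0): Delta=0.8296 Bond=-31.4290
(1,0): Delta=0.5744 Bond=-24.6654
(1,1): Delta=0.9507 Bond=-49.3319
(2,0): Delta=0.0000 Bond=0.0000
(2,1): Delta=0.8469 Bond=-52.7329
(2,2): Delta=1.0000 Bond=-67.2823
V0=17.5198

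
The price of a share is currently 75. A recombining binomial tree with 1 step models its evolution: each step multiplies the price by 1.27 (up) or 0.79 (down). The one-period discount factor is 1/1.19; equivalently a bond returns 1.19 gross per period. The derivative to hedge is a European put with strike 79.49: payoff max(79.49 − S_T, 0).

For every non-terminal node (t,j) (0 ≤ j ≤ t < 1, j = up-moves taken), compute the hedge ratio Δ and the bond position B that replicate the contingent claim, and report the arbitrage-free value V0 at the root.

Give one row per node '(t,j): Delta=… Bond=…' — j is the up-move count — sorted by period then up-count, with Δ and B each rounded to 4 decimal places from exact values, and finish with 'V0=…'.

(0,0): Delta=-0.5622 Bond=45.0014
V0=2.8347

No-arbitrage ⇒ martingale measure with p* = (R−d)/(u−d) = 0.8333.
Terminal payoffs: V(1,0)=20.2400, V(1,1)=0.0000
  t=0,j=0: stock 75.0000 → up 95.2500 (V=0.0000), down 59.2500 (V=20.2400). Price 2.8347; hedge Δ=-0.5622, bond B=45.0014.
The time-0 hedge costs 2.8347, which is the no-arbitrage price.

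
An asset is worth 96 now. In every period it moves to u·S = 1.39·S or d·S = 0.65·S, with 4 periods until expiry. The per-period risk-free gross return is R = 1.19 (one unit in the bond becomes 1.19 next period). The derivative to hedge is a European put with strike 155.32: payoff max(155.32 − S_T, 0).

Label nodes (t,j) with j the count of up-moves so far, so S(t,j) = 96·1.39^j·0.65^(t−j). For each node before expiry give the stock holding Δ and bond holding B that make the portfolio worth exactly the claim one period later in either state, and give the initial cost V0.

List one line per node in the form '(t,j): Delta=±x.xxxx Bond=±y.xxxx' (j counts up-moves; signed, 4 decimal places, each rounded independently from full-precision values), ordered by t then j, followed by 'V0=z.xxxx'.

(0,0): Delta=-0.3365 Bond=45.0370
(1,0): Delta=-0.9001 Bond=88.7657
(1,1): Delta=-0.2389 Bond=40.5674
(2,0): Delta=-1.0000 Bond=109.6815
(2,1): Delta=-0.8828 Bond=104.1310
(2,2): Delta=-0.1273 Bond=27.5879
(3,0): Delta=-1.0000 Bond=130.5210
(3,1): Delta=-1.0000 Bond=130.5210
(3,2): Delta=-0.8626 Bond=121.4696
(3,3): Delta=0.0000 Bond=0.0000
V0=12.7339

Risk-neutral probability p* = (R−d)/(u−d) = (1.19−0.65)/(1.39−0.65) = 0.7297.
Payoff layer (t=4): V(4,0)=138.1834, V(4,1)=118.6740, V(4,2)=76.9540, V(4,3)=0.0000, V(4,4)=0.0000
(3,0): S=26.3640. Δ = (V_up−V_dn)/(S_up−S_dn) = (118.6740−138.1834)/(36.6460−17.1366) = -1.0000. V = [p*·118.6740 + (1−p*)·138.1834]/1.19 = 104.1570. B = V − Δ·S = 130.5210.
(3,1): S=56.3784. Δ = (V_up−V_dn)/(S_up−S_dn) = (76.9540−118.6740)/(78.3660−36.6460) = -1.0000. V = [p*·76.9540 + (1−p*)·118.6740]/1.19 = 74.1426. B = V − Δ·S = 130.5210.
(3,2): S=120.5630. Δ = (V_up−V_dn)/(S_up−S_dn) = (0.0000−76.9540)/(167.5826−78.3660) = -0.8626. V = [p*·0.0000 + (1−p*)·76.9540]/1.19 = 17.4776. B = V − Δ·S = 121.4696.
(3,3): S=257.8194. Δ = (V_up−V_dn)/(S_up−S_dn) = (0.0000−0.0000)/(358.3690−167.5826) = 0.0000. V = [p*·0.0000 + (1−p*)·0.0000]/1.19 = 0.0000. B = V − Δ·S = 0.0000.
(2,0): S=40.5600. Δ = (V_up−V_dn)/(S_up−S_dn) = (74.1426−104.1570)/(56.3784−26.3640) = -1.0000. V = [p*·74.1426 + (1−p*)·104.1570]/1.19 = 69.1215. B = V − Δ·S = 109.6815.
(2,1): S=86.7360. Δ = (V_up−V_dn)/(S_up−S_dn) = (17.4776−74.1426)/(120.5630−56.3784) = -0.8828. V = [p*·17.4776 + (1−p*)·74.1426]/1.19 = 27.5567. B = V − Δ·S = 104.1310.
(2,2): S=185.4816. Δ = (V_up−V_dn)/(S_up−S_dn) = (0.0000−17.4776)/(257.8194−120.5630) = -0.1273. V = [p*·0.0000 + (1−p*)·17.4776]/1.19 = 3.9695. B = V − Δ·S = 27.5879.
(1,0): S=62.4000. Δ = (V_up−V_dn)/(S_up−S_dn) = (27.5567−69.1215)/(86.7360−40.5600) = -0.9001. V = [p*·27.5567 + (1−p*)·69.1215]/1.19 = 32.5970. B = V − Δ·S = 88.7657.
(1,1): S=133.4400. Δ = (V_up−V_dn)/(S_up−S_dn) = (3.9695−27.5567)/(185.4816−86.7360) = -0.2389. V = [p*·3.9695 + (1−p*)·27.5567]/1.19 = 8.6928. B = V − Δ·S = 40.5674.
(0,0): S=96.0000. Δ = (V_up−V_dn)/(S_up−S_dn) = (8.6928−32.5970)/(133.4400−62.4000) = -0.3365. V = [p*·8.6928 + (1−p*)·32.5970]/1.19 = 12.7339. B = V − Δ·S = 45.0370.
The time-0 hedge costs 12.7339, which is the no-arbitrage price.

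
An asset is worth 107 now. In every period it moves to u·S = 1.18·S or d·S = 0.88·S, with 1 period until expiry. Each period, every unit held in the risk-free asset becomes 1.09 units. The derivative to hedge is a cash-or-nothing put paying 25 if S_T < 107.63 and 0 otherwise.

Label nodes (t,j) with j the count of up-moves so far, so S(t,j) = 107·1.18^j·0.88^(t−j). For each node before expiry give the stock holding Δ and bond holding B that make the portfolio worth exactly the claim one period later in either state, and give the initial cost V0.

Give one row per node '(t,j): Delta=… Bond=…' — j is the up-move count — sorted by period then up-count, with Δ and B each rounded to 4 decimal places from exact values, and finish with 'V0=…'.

No-arbitrage ⇒ martingale measure with p* = (R−d)/(u−d) = 0.7000.
Payoff layer (t=1): V(1,0)=25.0000, V(1,1)=0.0000
Node (0,0) S=107.0000: V=(p*·0.0000+(1−p*)·25.0000)/1.09=6.8807; Δ=(0.0000−25.0000)/(126.2600−94.1600)=-0.7788; B=V−Δ·S=90.2141
Each (Δ,B) replicates both successor values, so the strategy is self-financing and V0 is arbitrage-free.

(0,0): Delta=-0.7788 Bond=90.2141
V0=6.8807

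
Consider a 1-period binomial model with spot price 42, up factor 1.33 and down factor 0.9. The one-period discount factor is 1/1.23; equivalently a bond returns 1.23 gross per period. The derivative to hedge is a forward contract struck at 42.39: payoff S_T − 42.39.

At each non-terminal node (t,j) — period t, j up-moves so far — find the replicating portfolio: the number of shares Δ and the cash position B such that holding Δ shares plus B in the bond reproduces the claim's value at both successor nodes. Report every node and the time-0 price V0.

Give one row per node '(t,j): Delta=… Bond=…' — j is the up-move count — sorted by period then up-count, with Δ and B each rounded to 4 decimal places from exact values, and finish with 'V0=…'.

(0,0): Delta=1.0000 Bond=-34.4634
V0=7.5366

Since d<R<u, set p* = (R−d)/(u−d) = 0.7674; price each node as the discounted p*-expectation of its children.
Terminal values V(1,·): V(1,0)=-4.5900, V(1,1)=13.4700
(0,0): S=42.0000. Δ = (V_up−V_dn)/(S_up−S_dn) = (13.4700−-4.5900)/(55.8600−37.8000) = 1.0000. V = [p*·13.4700 + (1−p*)·-4.5900]/1.23 = 7.5366. B = V − Δ·S = -34.4634.
Self-financing check: at every node Δ·S+B equals the discounted successor values.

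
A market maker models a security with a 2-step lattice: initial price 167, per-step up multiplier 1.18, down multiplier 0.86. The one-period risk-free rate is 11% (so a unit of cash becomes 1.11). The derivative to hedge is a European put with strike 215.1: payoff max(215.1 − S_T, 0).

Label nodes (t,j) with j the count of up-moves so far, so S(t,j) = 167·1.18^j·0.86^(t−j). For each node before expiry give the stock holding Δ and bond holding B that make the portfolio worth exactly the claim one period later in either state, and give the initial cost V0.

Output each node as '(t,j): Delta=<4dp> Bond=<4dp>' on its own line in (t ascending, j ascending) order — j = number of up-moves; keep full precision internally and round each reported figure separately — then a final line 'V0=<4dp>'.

The replicating-portfolio and risk-neutral prices coincide; use p* = (1.11−0.86)/(1.18−0.86) = 0.7813 for the latter.
Payoff layer (t=2): V(2,0)=91.5868, V(2,1)=45.6284, V(2,2)=0.0000
  t=1,j=0: stock 143.6200 → up 169.4716 (V=45.6284), down 123.5132 (V=91.5868). Price 50.1638; hedge Δ=-1.0000, bond B=193.7838.
  t=1,j=1: stock 197.0600 → up 232.5308 (V=0.0000), down 169.4716 (V=45.6284). Price 8.9921; hedge Δ=-0.7236, bond B=151.5808.
  t=0,j=0: stock 167.0000 → up 197.0600 (V=8.9921), down 143.6200 (V=50.1638). Price 16.2148; hedge Δ=-0.7704, bond B=144.8763.
Self-financing check: at every node Δ·S+B equals the discounted successor values.

(0,0): Delta=-0.7704 Bond=144.8763
(1,0): Delta=-1.0000 Bond=193.7838
(1,1): Delta=-0.7236 Bond=151.5808
V0=16.2148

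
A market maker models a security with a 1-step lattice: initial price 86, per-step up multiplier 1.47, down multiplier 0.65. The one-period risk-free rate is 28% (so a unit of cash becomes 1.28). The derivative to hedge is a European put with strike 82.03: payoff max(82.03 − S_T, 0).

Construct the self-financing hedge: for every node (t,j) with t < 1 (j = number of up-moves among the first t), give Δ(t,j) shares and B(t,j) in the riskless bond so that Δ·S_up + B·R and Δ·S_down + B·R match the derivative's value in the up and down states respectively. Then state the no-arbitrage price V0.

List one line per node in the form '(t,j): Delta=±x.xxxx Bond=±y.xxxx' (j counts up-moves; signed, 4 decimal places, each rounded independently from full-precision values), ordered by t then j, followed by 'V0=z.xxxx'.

(0,0): Delta=-0.3705 Bond=36.5959
V0=4.7301

Under the risk-neutral measure, an up-move has probability p* = (R−d)/(u−d) = 0.7683 and values discount at R = 1.28.
Terminal values V(1,·): V(1,0)=26.1300, V(1,1)=0.0000
(0,0): S=86.0000. Δ = (V_up−V_dn)/(S_up−S_dn) = (0.0000−26.1300)/(126.4200−55.9000) = -0.3705. V = [p*·0.0000 + (1−p*)·26.1300]/1.28 = 4.7301. B = V − Δ·S = 36.5959.
The time-0 hedge costs 4.7301, which is the no-arbitrage price.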